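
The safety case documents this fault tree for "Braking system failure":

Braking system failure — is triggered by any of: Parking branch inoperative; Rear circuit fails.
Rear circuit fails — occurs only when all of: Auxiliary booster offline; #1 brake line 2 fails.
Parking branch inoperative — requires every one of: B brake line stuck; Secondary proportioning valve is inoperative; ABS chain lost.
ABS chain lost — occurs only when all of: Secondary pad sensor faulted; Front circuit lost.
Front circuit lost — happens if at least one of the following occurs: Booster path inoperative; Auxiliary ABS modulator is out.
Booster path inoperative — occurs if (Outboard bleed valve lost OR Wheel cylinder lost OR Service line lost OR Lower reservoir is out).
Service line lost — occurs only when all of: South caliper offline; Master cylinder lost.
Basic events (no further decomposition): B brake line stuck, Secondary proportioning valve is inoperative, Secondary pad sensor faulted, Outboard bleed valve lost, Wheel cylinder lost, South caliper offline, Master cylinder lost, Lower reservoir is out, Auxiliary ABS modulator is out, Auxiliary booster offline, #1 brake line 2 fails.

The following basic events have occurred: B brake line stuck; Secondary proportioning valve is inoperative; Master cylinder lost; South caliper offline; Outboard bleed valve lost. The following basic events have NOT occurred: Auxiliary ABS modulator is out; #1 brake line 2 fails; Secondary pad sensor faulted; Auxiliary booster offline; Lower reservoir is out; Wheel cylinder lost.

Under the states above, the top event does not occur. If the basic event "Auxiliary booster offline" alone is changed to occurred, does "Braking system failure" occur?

Counterfactual: set "Auxiliary booster offline" to occurred.
Service line lost [AND]: South caliper offline=occurs, Master cylinder lost=occurs → all inputs occur → occurs.
Booster path inoperative [OR]: Outboard bleed valve lost=occurs, Wheel cylinder lost=not, Service line lost=occurs, Lower reservoir is out=not → at least one input occurs → occurs.
Front circuit lost [OR]: Booster path inoperative=occurs, Auxiliary ABS modulator is out=not → at least one input occurs → occurs.
ABS chain lost [AND]: Secondary pad sensor faulted=not, Front circuit lost=occurs → not all inputs occur → does not occur.
Parking branch inoperative [AND]: B brake line stuck=occurs, Secondary proportioning valve is inoperative=occurs, ABS chain lost=not → not all inputs occur → does not occur.
Rear circuit fails [AND]: Auxiliary booster offline=occurs, #1 brake line 2 fails=not → not all inputs occur → does not occur.
Braking system failure [OR]: Parking branch inoperative=not, Rear circuit fails=not → no input occurs → does not occur.

No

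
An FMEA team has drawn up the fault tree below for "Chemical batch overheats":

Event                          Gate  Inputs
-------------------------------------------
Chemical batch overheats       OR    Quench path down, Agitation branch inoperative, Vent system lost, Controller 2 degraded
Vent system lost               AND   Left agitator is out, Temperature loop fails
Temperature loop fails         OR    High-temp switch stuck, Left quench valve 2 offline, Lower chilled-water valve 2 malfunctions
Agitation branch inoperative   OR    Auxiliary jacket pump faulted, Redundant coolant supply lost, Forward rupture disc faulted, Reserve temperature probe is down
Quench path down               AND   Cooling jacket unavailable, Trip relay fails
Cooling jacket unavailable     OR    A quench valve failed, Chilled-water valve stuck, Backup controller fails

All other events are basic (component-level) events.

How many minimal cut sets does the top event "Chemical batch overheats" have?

Cooling jacket unavailable [OR]: union of children's cut sets → 3 cut set(s).
Quench path down [AND]: one cut set from each child combined → 3 × 1 = 3 cut set(s).
Agitation branch inoperative [OR]: union of children's cut sets → 4 cut set(s).
Temperature loop fails [OR]: union of children's cut sets → 3 cut set(s).
Vent system lost [AND]: one cut set from each child combined → 1 × 3 = 3 cut set(s).
Chemical batch overheats [OR]: union of children's cut sets → 11 cut set(s).

11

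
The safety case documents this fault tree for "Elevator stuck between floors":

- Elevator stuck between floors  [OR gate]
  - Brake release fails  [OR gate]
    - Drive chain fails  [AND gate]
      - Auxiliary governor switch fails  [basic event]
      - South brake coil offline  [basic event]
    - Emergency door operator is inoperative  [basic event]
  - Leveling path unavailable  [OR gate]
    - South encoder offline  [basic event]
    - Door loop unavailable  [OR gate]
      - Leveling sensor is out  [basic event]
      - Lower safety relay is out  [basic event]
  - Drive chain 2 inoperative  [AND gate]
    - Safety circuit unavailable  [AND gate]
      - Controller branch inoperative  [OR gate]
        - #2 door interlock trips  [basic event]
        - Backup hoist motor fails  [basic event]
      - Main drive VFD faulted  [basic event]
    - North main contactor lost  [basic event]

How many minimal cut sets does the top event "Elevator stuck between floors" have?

7

Drive chain fails [AND]: one cut set from each child combined → 1 × 1 = 1 cut set(s).
Brake release fails [OR]: union of children's cut sets → 2 cut set(s).
Door loop unavailable [OR]: union of children's cut sets → 2 cut set(s).
Leveling path unavailable [OR]: union of children's cut sets → 3 cut set(s).
Controller branch inoperative [OR]: union of children's cut sets → 2 cut set(s).
Safety circuit unavailable [AND]: one cut set from each child combined → 2 × 1 = 2 cut set(s).
Drive chain 2 inoperative [AND]: one cut set from each child combined → 2 × 1 = 2 cut set(s).
Elevator stuck between floors [OR]: union of children's cut sets → 7 cut set(s).
Minimal cut sets: {Auxiliary governor switch fails, South brake coil offline}; {Emergency door operator is inoperative}; {South encoder offline}; {Leveling sensor is out}; {Lower safety relay is out}; {#2 door interlock trips, Main drive VFD faulted, North main contactor lost}; {Backup hoist motor fails, Main drive VFD faulted, North main contactor lost}.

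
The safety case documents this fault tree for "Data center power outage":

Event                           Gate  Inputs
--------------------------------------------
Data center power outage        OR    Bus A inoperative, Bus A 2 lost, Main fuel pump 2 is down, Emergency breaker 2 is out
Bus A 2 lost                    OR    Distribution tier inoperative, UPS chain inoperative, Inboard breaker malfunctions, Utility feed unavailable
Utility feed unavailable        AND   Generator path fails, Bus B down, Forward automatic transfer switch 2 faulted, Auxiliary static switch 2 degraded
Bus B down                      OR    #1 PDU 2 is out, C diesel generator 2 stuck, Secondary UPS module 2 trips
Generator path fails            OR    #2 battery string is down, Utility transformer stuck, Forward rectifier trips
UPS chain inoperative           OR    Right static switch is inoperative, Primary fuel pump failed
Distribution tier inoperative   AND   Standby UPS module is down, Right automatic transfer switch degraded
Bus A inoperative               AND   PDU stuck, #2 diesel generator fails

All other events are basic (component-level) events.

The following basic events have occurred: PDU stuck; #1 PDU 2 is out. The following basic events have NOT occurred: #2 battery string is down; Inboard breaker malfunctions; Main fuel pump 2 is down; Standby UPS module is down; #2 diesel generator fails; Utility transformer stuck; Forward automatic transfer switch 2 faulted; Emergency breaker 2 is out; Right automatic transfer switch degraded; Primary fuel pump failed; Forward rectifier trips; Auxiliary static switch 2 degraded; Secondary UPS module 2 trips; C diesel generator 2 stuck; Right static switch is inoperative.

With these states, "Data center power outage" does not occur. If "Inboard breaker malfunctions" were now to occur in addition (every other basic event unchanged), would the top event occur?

Yes

Counterfactual: set "Inboard breaker malfunctions" to occurred.
Bus A inoperative [AND]: PDU stuck=occurs, #2 diesel generator fails=not → not all inputs occur → does not occur.
Distribution tier inoperative [AND]: Standby UPS module is down=not, Right automatic transfer switch degraded=not → not all inputs occur → does not occur.
UPS chain inoperative [OR]: Right static switch is inoperative=not, Primary fuel pump failed=not → no input occurs → does not occur.
Generator path fails [OR]: #2 battery string is down=not, Utility transformer stuck=not, Forward rectifier trips=not → no input occurs → does not occur.
Bus B down [OR]: #1 PDU 2 is out=occurs, C diesel generator 2 stuck=not, Secondary UPS module 2 trips=not → at least one input occurs → occurs.
Utility feed unavailable [AND]: Generator path fails=not, Bus B down=occurs, Forward automatic transfer switch 2 faulted=not, Auxiliary static switch 2 degraded=not → not all inputs occur → does not occur.
Bus A 2 lost [OR]: Distribution tier inoperative=not, UPS chain inoperative=not, Inboard breaker malfunctions=occurs, Utility feed unavailable=not → at least one input occurs → occurs.
Data center power outage [OR]: Bus A inoperative=not, Bus A 2 lost=occurs, Main fuel pump 2 is down=not, Emergency breaker 2 is out=not → at least one input occurs → occurs.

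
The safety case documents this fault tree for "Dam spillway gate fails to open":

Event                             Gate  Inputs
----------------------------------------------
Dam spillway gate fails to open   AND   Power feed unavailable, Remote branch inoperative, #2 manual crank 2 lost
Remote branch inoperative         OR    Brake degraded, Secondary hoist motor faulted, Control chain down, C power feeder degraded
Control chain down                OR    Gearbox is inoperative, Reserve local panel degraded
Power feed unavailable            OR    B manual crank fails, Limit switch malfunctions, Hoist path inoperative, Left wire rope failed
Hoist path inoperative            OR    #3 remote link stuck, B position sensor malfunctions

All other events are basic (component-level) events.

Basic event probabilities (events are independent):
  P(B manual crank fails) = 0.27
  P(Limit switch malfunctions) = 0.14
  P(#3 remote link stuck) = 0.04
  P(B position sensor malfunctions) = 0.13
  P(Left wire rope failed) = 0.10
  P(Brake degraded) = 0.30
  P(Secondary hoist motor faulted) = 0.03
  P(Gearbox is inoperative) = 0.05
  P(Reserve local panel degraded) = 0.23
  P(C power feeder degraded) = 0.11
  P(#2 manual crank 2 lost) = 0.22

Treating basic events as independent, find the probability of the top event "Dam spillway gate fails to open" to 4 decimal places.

P(Hoist path inoperative) [OR] = 1 − (1−0.04) × (1−0.13) = 0.164800
P(Power feed unavailable) [OR] = 1 − (1−0.27) × (1−0.14) × (1−0.164800) × (1−0.10) = 0.528095
P(Control chain down) [OR] = 1 − (1−0.05) × (1−0.23) = 0.268500
P(Remote branch inoperative) [OR] = 1 − (1−0.30) × (1−0.03) × (1−0.268500) × (1−0.11) = 0.557947
P(Dam spillway gate fails to open) [AND] = 0.528095 × 0.557947 × 0.22 = 0.064823
Rounded to 4 decimal places: P(Dam spillway gate fails to open) ≈ 0.0648.

0.0648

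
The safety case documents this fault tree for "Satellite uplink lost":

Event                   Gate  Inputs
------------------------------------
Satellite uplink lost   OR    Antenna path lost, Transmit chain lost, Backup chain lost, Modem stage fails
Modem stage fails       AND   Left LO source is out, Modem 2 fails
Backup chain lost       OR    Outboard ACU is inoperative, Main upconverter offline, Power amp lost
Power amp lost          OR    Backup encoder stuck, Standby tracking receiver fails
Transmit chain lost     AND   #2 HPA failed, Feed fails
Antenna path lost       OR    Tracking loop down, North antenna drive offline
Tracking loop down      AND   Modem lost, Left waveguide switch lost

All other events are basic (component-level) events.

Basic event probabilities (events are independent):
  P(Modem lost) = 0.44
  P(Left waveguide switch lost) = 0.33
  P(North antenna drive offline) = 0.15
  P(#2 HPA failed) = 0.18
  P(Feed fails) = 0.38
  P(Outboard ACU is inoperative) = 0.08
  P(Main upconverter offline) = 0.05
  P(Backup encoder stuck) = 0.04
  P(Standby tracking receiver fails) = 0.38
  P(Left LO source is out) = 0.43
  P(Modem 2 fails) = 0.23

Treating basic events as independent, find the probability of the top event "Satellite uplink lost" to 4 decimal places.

0.6827

P(Tracking loop down) [AND] = 0.44 × 0.33 = 0.145200
P(Antenna path lost) [OR] = 1 − (1−0.145200) × (1−0.15) = 0.273420
P(Transmit chain lost) [AND] = 0.18 × 0.38 = 0.068400
P(Power amp lost) [OR] = 1 − (1−0.04) × (1−0.38) = 0.404800
P(Backup chain lost) [OR] = 1 − (1−0.08) × (1−0.05) × (1−0.404800) = 0.479795
P(Modem stage fails) [AND] = 0.43 × 0.23 = 0.098900
P(Satellite uplink lost) [OR] = 1 − (1−0.273420) × (1−0.068400) × (1−0.479795) × (1−0.098900) = 0.682707
Rounded to 4 decimal places: P(Satellite uplink lost) ≈ 0.6827.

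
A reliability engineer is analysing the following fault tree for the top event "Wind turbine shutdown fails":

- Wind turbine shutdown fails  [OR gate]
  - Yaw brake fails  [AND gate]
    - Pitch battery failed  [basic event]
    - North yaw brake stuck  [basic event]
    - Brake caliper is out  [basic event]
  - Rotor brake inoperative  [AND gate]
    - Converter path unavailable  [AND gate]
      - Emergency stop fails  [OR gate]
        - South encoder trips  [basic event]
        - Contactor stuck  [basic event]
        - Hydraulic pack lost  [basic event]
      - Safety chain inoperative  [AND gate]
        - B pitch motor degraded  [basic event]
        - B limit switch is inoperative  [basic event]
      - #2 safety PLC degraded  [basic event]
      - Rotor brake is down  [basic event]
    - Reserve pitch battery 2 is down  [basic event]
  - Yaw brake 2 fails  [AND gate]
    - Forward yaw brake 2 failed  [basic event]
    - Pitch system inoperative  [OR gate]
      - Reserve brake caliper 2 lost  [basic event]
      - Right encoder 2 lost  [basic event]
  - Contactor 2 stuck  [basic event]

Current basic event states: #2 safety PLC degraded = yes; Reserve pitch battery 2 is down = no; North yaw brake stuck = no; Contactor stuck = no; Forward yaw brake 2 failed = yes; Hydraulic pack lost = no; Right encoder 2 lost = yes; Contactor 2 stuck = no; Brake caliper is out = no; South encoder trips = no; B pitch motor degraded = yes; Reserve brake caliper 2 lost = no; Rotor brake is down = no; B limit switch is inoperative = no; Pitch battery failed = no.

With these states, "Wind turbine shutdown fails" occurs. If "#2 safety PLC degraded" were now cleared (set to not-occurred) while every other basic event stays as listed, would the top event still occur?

Yes

Counterfactual: set "#2 safety PLC degraded" to not occurred.
Yaw brake fails [AND]: Pitch battery failed=not, North yaw brake stuck=not, Brake caliper is out=not → not all inputs occur → does not occur.
Emergency stop fails [OR]: South encoder trips=not, Contactor stuck=not, Hydraulic pack lost=not → no input occurs → does not occur.
Safety chain inoperative [AND]: B pitch motor degraded=occurs, B limit switch is inoperative=not → not all inputs occur → does not occur.
Converter path unavailable [AND]: Emergency stop fails=not, Safety chain inoperative=not, #2 safety PLC degraded=not, Rotor brake is down=not → not all inputs occur → does not occur.
Rotor brake inoperative [AND]: Converter path unavailable=not, Reserve pitch battery 2 is down=not → not all inputs occur → does not occur.
Pitch system inoperative [OR]: Reserve brake caliper 2 lost=not, Right encoder 2 lost=occurs → at least one input occurs → occurs.
Yaw brake 2 fails [AND]: Forward yaw brake 2 failed=occurs, Pitch system inoperative=occurs → all inputs occur → occurs.
Wind turbine shutdown fails [OR]: Yaw brake fails=not, Rotor brake inoperative=not, Yaw brake 2 fails=occurs, Contactor 2 stuck=not → at least one input occurs → occurs.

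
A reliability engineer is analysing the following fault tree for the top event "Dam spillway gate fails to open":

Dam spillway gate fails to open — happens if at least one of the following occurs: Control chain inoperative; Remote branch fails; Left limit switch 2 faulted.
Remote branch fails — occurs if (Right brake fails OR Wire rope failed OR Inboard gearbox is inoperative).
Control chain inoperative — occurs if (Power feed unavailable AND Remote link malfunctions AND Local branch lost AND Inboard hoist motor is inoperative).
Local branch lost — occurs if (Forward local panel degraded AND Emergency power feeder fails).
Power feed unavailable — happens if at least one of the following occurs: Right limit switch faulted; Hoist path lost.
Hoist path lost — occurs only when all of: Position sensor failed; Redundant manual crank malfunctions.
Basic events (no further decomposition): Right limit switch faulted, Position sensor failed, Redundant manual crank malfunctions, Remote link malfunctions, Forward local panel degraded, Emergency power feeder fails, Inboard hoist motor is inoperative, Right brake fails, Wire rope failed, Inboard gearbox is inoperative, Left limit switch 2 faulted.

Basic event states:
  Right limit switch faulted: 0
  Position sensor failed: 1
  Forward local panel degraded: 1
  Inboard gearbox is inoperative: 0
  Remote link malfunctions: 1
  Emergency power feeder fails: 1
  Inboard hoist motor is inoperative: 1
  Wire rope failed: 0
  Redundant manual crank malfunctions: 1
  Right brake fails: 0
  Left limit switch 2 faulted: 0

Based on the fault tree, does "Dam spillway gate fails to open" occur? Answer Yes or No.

Yes

Hoist path lost [AND]: Position sensor failed=occurs, Redundant manual crank malfunctions=occurs → all inputs occur → occurs.
Power feed unavailable [OR]: Right limit switch faulted=not, Hoist path lost=occurs → at least one input occurs → occurs.
Local branch lost [AND]: Forward local panel degraded=occurs, Emergency power feeder fails=occurs → all inputs occur → occurs.
Control chain inoperative [AND]: Power feed unavailable=occurs, Remote link malfunctions=occurs, Local branch lost=occurs, Inboard hoist motor is inoperative=occurs → all inputs occur → occurs.
Remote branch fails [OR]: Right brake fails=not, Wire rope failed=not, Inboard gearbox is inoperative=not → no input occurs → does not occur.
Dam spillway gate fails to open [OR]: Control chain inoperative=occurs, Remote branch fails=not, Left limit switch 2 faulted=not → at least one input occurs → occurs.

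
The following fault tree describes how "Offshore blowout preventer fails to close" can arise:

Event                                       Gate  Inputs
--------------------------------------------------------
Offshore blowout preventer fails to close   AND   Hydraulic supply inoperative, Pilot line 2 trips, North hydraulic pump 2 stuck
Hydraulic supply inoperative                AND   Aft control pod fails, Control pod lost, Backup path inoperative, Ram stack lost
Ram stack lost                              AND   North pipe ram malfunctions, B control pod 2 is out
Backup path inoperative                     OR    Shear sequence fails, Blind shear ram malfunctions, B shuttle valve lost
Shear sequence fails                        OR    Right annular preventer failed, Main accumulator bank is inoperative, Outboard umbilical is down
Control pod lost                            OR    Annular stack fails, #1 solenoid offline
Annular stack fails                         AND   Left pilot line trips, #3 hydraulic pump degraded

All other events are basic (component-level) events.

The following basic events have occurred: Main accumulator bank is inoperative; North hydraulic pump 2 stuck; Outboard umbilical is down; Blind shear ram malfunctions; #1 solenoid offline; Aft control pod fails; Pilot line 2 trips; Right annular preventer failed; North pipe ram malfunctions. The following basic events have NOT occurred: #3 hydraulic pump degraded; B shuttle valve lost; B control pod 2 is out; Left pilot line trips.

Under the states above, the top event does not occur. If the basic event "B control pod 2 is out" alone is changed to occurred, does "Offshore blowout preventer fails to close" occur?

Counterfactual: set "B control pod 2 is out" to occurred.
Annular stack fails [AND]: Left pilot line trips=not, #3 hydraulic pump degraded=not → not all inputs occur → does not occur.
Control pod lost [OR]: Annular stack fails=not, #1 solenoid offline=occurs → at least one input occurs → occurs.
Shear sequence fails [OR]: Right annular preventer failed=occurs, Main accumulator bank is inoperative=occurs, Outboard umbilical is down=occurs → at least one input occurs → occurs.
Backup path inoperative [OR]: Shear sequence fails=occurs, Blind shear ram malfunctions=occurs, B shuttle valve lost=not → at least one input occurs → occurs.
Ram stack lost [AND]: North pipe ram malfunctions=occurs, B control pod 2 is out=occurs → all inputs occur → occurs.
Hydraulic supply inoperative [AND]: Aft control pod fails=occurs, Control pod lost=occurs, Backup path inoperative=occurs, Ram stack lost=occurs → all inputs occur → occurs.
Offshore blowout preventer fails to close [AND]: Hydraulic supply inoperative=occurs, Pilot line 2 trips=occurs, North hydraulic pump 2 stuck=occurs → all inputs occur → occurs.

Yes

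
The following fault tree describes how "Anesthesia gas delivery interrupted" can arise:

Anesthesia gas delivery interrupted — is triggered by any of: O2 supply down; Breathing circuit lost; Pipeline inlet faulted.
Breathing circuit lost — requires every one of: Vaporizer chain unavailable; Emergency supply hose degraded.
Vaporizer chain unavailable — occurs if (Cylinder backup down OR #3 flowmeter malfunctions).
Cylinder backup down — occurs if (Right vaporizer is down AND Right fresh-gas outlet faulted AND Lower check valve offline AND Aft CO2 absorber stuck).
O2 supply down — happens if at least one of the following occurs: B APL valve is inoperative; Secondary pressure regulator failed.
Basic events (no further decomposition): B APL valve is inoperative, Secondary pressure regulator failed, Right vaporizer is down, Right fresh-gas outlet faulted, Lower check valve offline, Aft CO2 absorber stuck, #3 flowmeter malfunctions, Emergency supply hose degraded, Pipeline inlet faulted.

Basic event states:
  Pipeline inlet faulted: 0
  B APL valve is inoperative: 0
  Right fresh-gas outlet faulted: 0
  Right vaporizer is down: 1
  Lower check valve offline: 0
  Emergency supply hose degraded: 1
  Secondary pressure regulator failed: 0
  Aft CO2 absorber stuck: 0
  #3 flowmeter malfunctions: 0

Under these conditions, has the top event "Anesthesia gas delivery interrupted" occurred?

O2 supply down [OR]: B APL valve is inoperative=not, Secondary pressure regulator failed=not → no input occurs → does not occur.
Cylinder backup down [AND]: Right vaporizer is down=occurs, Right fresh-gas outlet faulted=not, Lower check valve offline=not, Aft CO2 absorber stuck=not → not all inputs occur → does not occur.
Vaporizer chain unavailable [OR]: Cylinder backup down=not, #3 flowmeter malfunctions=not → no input occurs → does not occur.
Breathing circuit lost [AND]: Vaporizer chain unavailable=not, Emergency supply hose degraded=occurs → not all inputs occur → does not occur.
Anesthesia gas delivery interrupted [OR]: O2 supply down=not, Breathing circuit lost=not, Pipeline inlet faulted=not → no input occurs → does not occur.

No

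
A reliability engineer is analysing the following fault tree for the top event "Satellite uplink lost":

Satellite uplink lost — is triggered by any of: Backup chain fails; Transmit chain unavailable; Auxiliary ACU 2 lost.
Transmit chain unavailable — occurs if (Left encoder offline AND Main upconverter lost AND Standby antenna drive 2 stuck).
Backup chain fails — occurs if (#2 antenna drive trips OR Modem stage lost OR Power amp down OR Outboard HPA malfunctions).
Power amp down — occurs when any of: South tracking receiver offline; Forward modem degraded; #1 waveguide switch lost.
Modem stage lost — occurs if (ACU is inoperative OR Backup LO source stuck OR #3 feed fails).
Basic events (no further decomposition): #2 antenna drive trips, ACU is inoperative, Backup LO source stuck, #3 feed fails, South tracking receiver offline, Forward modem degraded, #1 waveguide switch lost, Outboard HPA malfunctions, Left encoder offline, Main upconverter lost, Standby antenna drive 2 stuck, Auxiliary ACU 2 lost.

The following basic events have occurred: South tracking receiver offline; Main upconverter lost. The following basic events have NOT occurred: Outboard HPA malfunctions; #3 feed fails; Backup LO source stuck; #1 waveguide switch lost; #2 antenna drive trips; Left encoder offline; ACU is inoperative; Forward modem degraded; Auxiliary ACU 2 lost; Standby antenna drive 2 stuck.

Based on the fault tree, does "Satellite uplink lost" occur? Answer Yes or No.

Yes

Modem stage lost [OR]: ACU is inoperative=not, Backup LO source stuck=not, #3 feed fails=not → no input occurs → does not occur.
Power amp down [OR]: South tracking receiver offline=occurs, Forward modem degraded=not, #1 waveguide switch lost=not → at least one input occurs → occurs.
Backup chain fails [OR]: #2 antenna drive trips=not, Modem stage lost=not, Power amp down=occurs, Outboard HPA malfunctions=not → at least one input occurs → occurs.
Transmit chain unavailable [AND]: Left encoder offline=not, Main upconverter lost=occurs, Standby antenna drive 2 stuck=not → not all inputs occur → does not occur.
Satellite uplink lost [OR]: Backup chain fails=occurs, Transmit chain unavailable=not, Auxiliary ACU 2 lost=not → at least one input occurs → occurs.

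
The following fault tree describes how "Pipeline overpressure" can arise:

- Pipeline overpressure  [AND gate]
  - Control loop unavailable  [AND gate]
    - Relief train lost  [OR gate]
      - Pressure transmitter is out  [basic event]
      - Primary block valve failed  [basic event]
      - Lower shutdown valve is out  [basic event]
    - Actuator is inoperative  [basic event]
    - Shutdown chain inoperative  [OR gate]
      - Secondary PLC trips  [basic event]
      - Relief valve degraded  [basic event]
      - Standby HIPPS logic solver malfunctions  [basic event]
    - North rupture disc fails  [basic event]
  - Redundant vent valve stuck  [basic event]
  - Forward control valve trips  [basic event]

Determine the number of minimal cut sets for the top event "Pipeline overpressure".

Relief train lost [OR]: union of children's cut sets → 3 cut set(s).
Shutdown chain inoperative [OR]: union of children's cut sets → 3 cut set(s).
Control loop unavailable [AND]: one cut set from each child combined → 3 × 1 × 3 × 1 = 9 cut set(s).
Pipeline overpressure [AND]: one cut set from each child combined → 9 × 1 × 1 = 9 cut set(s).
Minimal cut sets: {Actuator is inoperative, Forward control valve trips, North rupture disc fails, Pressure transmitter is out, Redundant vent valve stuck, Secondary PLC trips}; {Actuator is inoperative, Forward control valve trips, North rupture disc fails, Pressure transmitter is out, Redundant vent valve stuck, Relief valve degraded}; {Actuator is inoperative, Forward control valve trips, North rupture disc fails, Pressure transmitter is out, Redundant vent valve stuck, Standby HIPPS logic solver malfunctions}; {Actuator is inoperative, Forward control valve trips, North rupture disc fails, Primary block valve failed, Redundant vent valve stuck, Secondary PLC trips}; {Actuator is inoperative, Forward control valve trips, North rupture disc fails, Primary block valve failed, Redundant vent valve stuck, Relief valve degraded}; {Actuator is inoperative, Forward control valve trips, North rupture disc fails, Primary block valve failed, Redundant vent valve stuck, Standby HIPPS logic solver malfunctions}; {Actuator is inoperative, Forward control valve trips, Lower shutdown valve is out, North rupture disc fails, Redundant vent valve stuck, Secondary PLC trips}; {Actuator is inoperative, Forward control valve trips, Lower shutdown valve is out, North rupture disc fails, Redundant vent valve stuck, Relief valve degraded}; {Actuator is inoperative, Forward control valve trips, Lower shutdown valve is out, North rupture disc fails, Redundant vent valve stuck, Standby HIPPS logic solver malfunctions}.

9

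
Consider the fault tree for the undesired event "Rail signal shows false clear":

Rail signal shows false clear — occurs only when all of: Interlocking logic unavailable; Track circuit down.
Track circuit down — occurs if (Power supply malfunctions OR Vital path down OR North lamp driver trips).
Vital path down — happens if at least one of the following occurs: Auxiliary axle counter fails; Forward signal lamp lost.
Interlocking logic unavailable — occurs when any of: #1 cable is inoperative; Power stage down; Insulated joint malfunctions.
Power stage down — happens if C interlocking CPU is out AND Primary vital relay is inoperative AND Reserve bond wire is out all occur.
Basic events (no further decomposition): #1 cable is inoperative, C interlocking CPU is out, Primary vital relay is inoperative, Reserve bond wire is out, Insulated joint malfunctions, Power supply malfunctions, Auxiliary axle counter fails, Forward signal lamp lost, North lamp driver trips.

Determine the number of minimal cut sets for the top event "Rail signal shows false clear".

12

Power stage down [AND]: one cut set from each child combined → 1 × 1 × 1 = 1 cut set(s).
Interlocking logic unavailable [OR]: union of children's cut sets → 3 cut set(s).
Vital path down [OR]: union of children's cut sets → 2 cut set(s).
Track circuit down [OR]: union of children's cut sets → 4 cut set(s).
Rail signal shows false clear [AND]: one cut set from each child combined → 3 × 4 = 12 cut set(s).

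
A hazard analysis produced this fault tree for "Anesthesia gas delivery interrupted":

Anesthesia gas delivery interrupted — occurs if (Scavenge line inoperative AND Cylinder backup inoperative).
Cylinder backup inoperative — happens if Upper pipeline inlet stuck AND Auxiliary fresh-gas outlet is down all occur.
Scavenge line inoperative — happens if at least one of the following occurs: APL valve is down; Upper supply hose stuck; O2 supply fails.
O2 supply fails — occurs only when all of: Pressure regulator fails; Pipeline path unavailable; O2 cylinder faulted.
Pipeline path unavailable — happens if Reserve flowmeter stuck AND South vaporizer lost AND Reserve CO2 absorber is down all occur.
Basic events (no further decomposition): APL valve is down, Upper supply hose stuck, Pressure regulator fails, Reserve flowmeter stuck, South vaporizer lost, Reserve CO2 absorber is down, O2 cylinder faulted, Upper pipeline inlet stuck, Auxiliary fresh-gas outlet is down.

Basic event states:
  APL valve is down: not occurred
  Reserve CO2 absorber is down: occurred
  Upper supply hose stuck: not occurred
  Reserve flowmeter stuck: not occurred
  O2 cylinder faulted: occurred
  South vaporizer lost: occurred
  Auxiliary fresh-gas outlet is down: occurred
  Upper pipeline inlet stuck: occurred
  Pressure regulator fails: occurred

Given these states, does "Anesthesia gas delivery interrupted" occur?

Pipeline path unavailable [AND]: Reserve flowmeter stuck=not, South vaporizer lost=occurs, Reserve CO2 absorber is down=occurs → not all inputs occur → does not occur.
O2 supply fails [AND]: Pressure regulator fails=occurs, Pipeline path unavailable=not, O2 cylinder faulted=occurs → not all inputs occur → does not occur.
Scavenge line inoperative [OR]: APL valve is down=not, Upper supply hose stuck=not, O2 supply fails=not → no input occurs → does not occur.
Cylinder backup inoperative [AND]: Upper pipeline inlet stuck=occurs, Auxiliary fresh-gas outlet is down=occurs → all inputs occur → occurs.
Anesthesia gas delivery interrupted [AND]: Scavenge line inoperative=not, Cylinder backup inoperative=occurs → not all inputs occur → does not occur.

No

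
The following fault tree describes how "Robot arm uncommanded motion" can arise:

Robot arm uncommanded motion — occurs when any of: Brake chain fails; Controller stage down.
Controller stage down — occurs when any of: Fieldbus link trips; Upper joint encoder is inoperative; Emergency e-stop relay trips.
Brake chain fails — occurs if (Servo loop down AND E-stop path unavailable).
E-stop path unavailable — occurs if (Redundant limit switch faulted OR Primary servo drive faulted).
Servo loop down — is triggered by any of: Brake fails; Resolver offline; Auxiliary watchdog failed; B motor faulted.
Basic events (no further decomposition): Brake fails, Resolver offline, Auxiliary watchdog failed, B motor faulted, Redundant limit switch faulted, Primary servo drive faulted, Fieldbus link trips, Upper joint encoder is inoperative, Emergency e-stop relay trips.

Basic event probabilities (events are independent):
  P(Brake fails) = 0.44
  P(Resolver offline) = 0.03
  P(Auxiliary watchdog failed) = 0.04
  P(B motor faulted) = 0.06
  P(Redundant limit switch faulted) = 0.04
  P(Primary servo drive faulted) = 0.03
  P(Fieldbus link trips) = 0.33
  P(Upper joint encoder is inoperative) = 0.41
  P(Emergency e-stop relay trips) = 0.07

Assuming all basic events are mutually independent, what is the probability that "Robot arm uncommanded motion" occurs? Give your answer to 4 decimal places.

0.6453

P(Servo loop down) [OR] = 1 − (1−0.44) × (1−0.03) × (1−0.04) × (1−0.06) = 0.509816
P(E-stop path unavailable) [OR] = 1 − (1−0.04) × (1−0.03) = 0.068800
P(Brake chain fails) [AND] = 0.509816 × 0.068800 = 0.035075
P(Controller stage down) [OR] = 1 − (1−0.33) × (1−0.41) × (1−0.07) = 0.632371
P(Robot arm uncommanded motion) [OR] = 1 − (1−0.035075) × (1−0.632371) = 0.645266
Rounded to 4 decimal places: P(Robot arm uncommanded motion) ≈ 0.6453.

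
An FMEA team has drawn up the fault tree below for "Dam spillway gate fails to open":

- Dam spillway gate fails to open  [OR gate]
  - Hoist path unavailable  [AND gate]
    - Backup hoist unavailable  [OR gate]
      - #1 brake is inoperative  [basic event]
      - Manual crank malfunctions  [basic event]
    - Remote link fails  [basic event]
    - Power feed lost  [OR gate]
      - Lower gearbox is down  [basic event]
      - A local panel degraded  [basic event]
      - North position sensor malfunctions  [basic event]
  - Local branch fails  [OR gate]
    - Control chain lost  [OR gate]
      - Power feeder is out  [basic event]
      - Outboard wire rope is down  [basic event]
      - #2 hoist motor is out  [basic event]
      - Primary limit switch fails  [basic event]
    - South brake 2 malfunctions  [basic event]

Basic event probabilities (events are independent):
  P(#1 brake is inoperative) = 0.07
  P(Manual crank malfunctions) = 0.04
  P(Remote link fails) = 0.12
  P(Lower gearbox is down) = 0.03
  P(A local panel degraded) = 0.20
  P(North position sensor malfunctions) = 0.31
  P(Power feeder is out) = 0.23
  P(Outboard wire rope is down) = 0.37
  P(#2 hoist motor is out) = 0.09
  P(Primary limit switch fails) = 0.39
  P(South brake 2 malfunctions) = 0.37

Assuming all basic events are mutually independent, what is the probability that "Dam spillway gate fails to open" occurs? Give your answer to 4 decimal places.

P(Backup hoist unavailable) [OR] = 1 − (1−0.07) × (1−0.04) = 0.107200
P(Power feed lost) [OR] = 1 − (1−0.03) × (1−0.20) × (1−0.31) = 0.464560
P(Hoist path unavailable) [AND] = 0.107200 × 0.12 × 0.464560 = 0.005976
P(Control chain lost) [OR] = 1 − (1−0.23) × (1−0.37) × (1−0.09) × (1−0.39) = 0.730721
P(Local branch fails) [OR] = 1 − (1−0.730721) × (1−0.37) = 0.830354
P(Dam spillway gate fails to open) [OR] = 1 − (1−0.005976) × (1−0.830354) = 0.831368
Rounded to 4 decimal places: P(Dam spillway gate fails to open) ≈ 0.8314.

0.8314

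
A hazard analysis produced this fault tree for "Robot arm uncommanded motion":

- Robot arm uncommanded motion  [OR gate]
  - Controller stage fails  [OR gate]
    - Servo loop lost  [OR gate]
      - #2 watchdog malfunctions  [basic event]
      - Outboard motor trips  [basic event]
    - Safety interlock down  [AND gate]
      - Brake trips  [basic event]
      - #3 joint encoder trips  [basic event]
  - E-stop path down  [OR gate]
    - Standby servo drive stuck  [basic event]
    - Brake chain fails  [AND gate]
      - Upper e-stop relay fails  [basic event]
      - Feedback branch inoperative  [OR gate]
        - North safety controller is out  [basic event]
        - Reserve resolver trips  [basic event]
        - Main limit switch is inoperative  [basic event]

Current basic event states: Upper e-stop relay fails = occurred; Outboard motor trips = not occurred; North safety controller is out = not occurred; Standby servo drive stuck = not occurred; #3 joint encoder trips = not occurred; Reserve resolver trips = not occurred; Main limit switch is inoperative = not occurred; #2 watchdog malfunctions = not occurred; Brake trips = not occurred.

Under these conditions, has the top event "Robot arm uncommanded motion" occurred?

No

Servo loop lost [OR]: #2 watchdog malfunctions=not, Outboard motor trips=not → no input occurs → does not occur.
Safety interlock down [AND]: Brake trips=not, #3 joint encoder trips=not → not all inputs occur → does not occur.
Controller stage fails [OR]: Servo loop lost=not, Safety interlock down=not → no input occurs → does not occur.
Feedback branch inoperative [OR]: North safety controller is out=not, Reserve resolver trips=not, Main limit switch is inoperative=not → no input occurs → does not occur.
Brake chain fails [AND]: Upper e-stop relay fails=occurs, Feedback branch inoperative=not → not all inputs occur → does not occur.
E-stop path down [OR]: Standby servo drive stuck=not, Brake chain fails=not → no input occurs → does not occur.
Robot arm uncommanded motion [OR]: Controller stage fails=not, E-stop path down=not → no input occurs → does not occur.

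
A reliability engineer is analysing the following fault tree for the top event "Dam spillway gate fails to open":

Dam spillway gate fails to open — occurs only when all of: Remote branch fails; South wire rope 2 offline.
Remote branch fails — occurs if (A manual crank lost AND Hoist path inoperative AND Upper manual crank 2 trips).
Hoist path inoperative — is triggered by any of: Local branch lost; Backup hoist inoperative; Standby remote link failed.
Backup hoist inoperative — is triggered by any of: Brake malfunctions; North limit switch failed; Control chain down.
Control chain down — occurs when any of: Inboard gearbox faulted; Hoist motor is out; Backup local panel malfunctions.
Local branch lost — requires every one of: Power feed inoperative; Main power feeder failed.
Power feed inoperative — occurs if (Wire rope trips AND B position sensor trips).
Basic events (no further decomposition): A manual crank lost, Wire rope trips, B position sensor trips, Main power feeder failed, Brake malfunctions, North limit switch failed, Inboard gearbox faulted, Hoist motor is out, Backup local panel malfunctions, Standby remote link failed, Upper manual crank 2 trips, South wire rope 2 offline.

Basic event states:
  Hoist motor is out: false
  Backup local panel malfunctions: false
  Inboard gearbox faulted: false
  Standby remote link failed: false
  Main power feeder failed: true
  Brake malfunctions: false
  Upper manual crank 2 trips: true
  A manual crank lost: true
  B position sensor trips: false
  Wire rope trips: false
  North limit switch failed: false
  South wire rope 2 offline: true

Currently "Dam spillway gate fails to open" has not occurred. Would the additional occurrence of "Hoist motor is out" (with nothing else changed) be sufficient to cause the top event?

Yes

Counterfactual: set "Hoist motor is out" to occurred.
Power feed inoperative [AND]: Wire rope trips=not, B position sensor trips=not → not all inputs occur → does not occur.
Local branch lost [AND]: Power feed inoperative=not, Main power feeder failed=occurs → not all inputs occur → does not occur.
Control chain down [OR]: Inboard gearbox faulted=not, Hoist motor is out=occurs, Backup local panel malfunctions=not → at least one input occurs → occurs.
Backup hoist inoperative [OR]: Brake malfunctions=not, North limit switch failed=not, Control chain down=occurs → at least one input occurs → occurs.
Hoist path inoperative [OR]: Local branch lost=not, Backup hoist inoperative=occurs, Standby remote link failed=not → at least one input occurs → occurs.
Remote branch fails [AND]: A manual crank lost=occurs, Hoist path inoperative=occurs, Upper manual crank 2 trips=occurs → all inputs occur → occurs.
Dam spillway gate fails to open [AND]: Remote branch fails=occurs, South wire rope 2 offline=occurs → all inputs occur → occurs.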